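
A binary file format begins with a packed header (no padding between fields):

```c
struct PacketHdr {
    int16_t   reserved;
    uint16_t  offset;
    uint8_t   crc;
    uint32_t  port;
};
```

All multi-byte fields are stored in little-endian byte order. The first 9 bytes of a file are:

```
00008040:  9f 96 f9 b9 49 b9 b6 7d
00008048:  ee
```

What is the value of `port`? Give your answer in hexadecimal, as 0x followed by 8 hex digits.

0xEE7DB6B9

`port` follows `reserved` (2 B), `offset` (2 B), `crc` (1 B), so it starts at offset 2 + 2 + 1 = 5 and occupies 4 bytes.
Bytes at offsets 5..8: B9 B6 7D EE.
In little-endian order the low byte comes first in memory.
Reassemble most-significant byte first: EE 7D B6 B9 → 0xEE7DB6B9.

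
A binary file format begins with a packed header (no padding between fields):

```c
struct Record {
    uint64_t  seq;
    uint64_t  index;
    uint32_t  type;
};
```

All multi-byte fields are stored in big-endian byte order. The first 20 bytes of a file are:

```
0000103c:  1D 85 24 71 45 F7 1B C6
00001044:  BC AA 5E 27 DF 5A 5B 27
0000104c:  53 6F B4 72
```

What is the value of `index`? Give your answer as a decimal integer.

`index` follows `seq` (8 bytes), so it starts at byte offset 8 and occupies 8 bytes.
Bytes at offsets 8..15: BC AA 5E 27 DF 5A 5B 27.
In big-endian order the high byte comes first in memory.
The bytes are already most-significant first: 0xBCAA5E27DF5A5B27.
0xBCAA5E27DF5A5B27 = 13594781950515239719.

13594781950515239719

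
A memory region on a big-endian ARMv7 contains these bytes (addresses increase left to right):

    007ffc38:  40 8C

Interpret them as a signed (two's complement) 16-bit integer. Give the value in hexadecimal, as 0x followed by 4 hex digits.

0x408C

Big-endian stores the most-significant byte at the lowest address.
The bytes are already most-significant first: 0x408C.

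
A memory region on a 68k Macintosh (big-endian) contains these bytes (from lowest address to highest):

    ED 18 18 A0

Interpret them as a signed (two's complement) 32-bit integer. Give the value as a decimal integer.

Big-endian: lowest address holds the most-significant byte.
The bytes are already most-significant first: 0xED1818A0.
Top bit is set, so as a signed 32-bit value this is 0xED1818A0 − 2^32 = -317187936.

-317187936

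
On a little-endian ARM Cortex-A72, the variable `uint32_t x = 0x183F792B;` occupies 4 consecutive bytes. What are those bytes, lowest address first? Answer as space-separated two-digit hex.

Split into bytes (most-significant first): 18 3F 79 2B.
Little-endian: lowest address holds the least-significant byte.
So at ascending addresses the bytes are 2B 79 3F 18.

2B 79 3F 18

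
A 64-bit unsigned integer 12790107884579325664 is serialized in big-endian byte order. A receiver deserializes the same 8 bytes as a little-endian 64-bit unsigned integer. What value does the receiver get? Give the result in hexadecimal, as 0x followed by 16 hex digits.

12790107884579325664 in 64-bit hexadecimal is 0xB17F975B2B4606E0.
Stored big-endian, the bytes at ascending addresses are B1 7F 97 5B 2B 46 06 E0.
Read back as little-endian, the first byte is least significant, giving 0xE006462B5B977FB1.

0xE006462B5B977FB1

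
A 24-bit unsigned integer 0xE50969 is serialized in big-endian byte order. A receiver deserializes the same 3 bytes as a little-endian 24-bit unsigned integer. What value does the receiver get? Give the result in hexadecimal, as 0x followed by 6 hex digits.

Stored big-endian, the bytes at ascending addresses are E5 09 69.
Read back as little-endian, the first byte is least significant, giving 0x6909E5.

0x6909E5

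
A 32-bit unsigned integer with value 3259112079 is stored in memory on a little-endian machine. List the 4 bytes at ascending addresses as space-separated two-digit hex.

3259112079 in hexadecimal, padded to 32 bits, is 0xC2421A8F.
Split into bytes (most-significant first): C2 42 1A 8F.
Little-endian stores the least-significant byte at the lowest address.
So at ascending addresses the bytes are 8F 1A 42 C2.

8F 1A 42 C2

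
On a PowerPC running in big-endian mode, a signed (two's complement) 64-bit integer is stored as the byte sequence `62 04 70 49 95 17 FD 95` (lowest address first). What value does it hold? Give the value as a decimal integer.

7062893576960081301

Big-endian: lowest address holds the most-significant byte.
The bytes are already most-significant first: 0x620470499517FD95.
0x620470499517FD95 = 7062893576960081301.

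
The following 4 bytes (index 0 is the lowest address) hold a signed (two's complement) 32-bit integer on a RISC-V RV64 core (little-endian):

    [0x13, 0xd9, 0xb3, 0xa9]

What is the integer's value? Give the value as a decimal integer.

Little-endian stores the least-significant byte at the lowest address.
Reassemble most-significant byte first: A9 B3 D9 13 → 0xA9B3D913.
Top bit is set, so as a signed 32-bit value this is 0xA9B3D913 − 2^32 = -1447831277.

-1447831277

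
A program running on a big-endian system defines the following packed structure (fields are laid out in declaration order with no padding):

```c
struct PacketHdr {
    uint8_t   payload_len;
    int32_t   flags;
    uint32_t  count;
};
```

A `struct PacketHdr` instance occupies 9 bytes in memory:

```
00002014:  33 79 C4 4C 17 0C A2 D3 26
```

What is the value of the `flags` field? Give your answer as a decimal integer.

`flags` follows `payload_len` (1 byte), so it starts at byte offset 1 and occupies 4 bytes.
Bytes at offsets 1..4: 79 C4 4C 17.
Big-endian stores the most-significant byte at the lowest address.
The bytes are already most-significant first: 0x79C44C17.
0x79C44C17 = 2042907671.

2042907671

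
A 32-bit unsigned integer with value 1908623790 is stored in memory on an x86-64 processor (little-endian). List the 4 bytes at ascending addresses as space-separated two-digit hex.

AE 49 C3 71

1908623790 in hexadecimal, padded to 32 bits, is 0x71C349AE.
Split into bytes (most-significant first): 71 C3 49 AE.
Little-endian: lowest address holds the least-significant byte.
So at ascending addresses the bytes are AE 49 C3 71.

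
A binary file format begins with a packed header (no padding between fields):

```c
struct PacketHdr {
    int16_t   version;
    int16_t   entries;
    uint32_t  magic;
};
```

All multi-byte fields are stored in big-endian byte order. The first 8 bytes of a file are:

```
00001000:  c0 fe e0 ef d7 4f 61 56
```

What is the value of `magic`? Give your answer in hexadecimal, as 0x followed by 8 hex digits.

`magic` follows `version` (2 B), `entries` (2 B), so it starts at offset 2 + 2 = 4 and occupies 4 bytes.
Bytes at offsets 4..7: D7 4F 61 56.
In big-endian order the high byte comes first in memory.
The bytes are already most-significant first: 0xD74F6156.

0xD74F6156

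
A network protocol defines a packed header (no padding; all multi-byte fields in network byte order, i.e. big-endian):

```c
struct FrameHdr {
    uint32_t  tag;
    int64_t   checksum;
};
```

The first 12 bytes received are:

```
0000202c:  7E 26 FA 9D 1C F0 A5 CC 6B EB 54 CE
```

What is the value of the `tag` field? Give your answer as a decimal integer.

`tag` is the first field, at byte offset 0, occupying 4 bytes.
Bytes at offsets 0..3: 7E 26 FA 9D.
In big-endian order the high byte comes first in memory.
The bytes are already most-significant first: 0x7E26FA9D.
0x7E26FA9D = 2116483741.

2116483741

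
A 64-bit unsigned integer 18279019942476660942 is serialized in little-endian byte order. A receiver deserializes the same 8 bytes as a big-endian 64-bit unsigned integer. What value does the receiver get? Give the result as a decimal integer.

14862048721274645757

18279019942476660942 in 64-bit hexadecimal is 0xFDAC1FCA919A40CE.
Stored little-endian, the bytes at ascending addresses are CE 40 9A 91 CA 1F AC FD.
Read back as big-endian, the last byte is least significant, giving 0xCE409A91CA1FACFD.
0xCE409A91CA1FACFD = 14862048721274645757.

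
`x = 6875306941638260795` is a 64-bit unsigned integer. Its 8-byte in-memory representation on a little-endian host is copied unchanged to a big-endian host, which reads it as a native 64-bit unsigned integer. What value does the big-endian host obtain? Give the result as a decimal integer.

4267196425034492255

6875306941638260795 in 64-bit hexadecimal is 0x5F69FF3C8A20383B.
Stored little-endian, the bytes at ascending addresses are 3B 38 20 8A 3C FF 69 5F.
Read back as big-endian, the last byte is least significant, giving 0x3B38208A3CFF695F.
0x3B38208A3CFF695F = 4267196425034492255.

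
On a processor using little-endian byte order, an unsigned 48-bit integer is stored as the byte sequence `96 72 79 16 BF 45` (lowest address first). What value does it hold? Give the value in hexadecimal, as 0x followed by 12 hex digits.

0x45BF16797296

Little-endian: lowest address holds the least-significant byte.
Reassemble most-significant byte first: 45 BF 16 79 72 96 → 0x45BF16797296.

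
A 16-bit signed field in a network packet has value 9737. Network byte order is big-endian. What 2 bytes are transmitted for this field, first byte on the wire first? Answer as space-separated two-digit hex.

26 09

9737 in hexadecimal, padded to 16 bits, is 0x2609.
Split into bytes (most-significant first): 26 09.
In big-endian order the high byte comes first in memory.
So the memory order matches the most-significant-first order: 26 09.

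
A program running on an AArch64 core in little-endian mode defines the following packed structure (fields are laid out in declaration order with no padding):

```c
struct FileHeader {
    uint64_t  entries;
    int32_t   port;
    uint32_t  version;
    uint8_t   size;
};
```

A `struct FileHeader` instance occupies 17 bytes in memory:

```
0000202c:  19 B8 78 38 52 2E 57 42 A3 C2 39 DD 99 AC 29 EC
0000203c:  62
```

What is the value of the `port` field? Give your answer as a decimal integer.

`port` follows `entries` (8 bytes), so it starts at byte offset 8 and occupies 4 bytes.
Bytes at offsets 8..11: A3 C2 39 DD.
Little-endian stores the least-significant byte at the lowest address.
Reassemble most-significant byte first: DD 39 C2 A3 → 0xDD39C2A3.
Top bit is set, so as a signed 32-bit value this is 0xDD39C2A3 − 2^32 = -583417181.

-583417181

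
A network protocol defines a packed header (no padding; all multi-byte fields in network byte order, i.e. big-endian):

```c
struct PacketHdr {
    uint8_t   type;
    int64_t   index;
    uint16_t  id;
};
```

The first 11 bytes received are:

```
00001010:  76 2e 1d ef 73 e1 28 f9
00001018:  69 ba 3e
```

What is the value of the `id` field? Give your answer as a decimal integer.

`id` follows `type` (1 B), `index` (8 B), so it starts at offset 1 + 8 = 9 and occupies 2 bytes.
Bytes at offsets 9..10: BA 3E.
In big-endian order the high byte comes first in memory.
The bytes are already most-significant first: 0xBA3E.
0xBA3E = 47678.

47678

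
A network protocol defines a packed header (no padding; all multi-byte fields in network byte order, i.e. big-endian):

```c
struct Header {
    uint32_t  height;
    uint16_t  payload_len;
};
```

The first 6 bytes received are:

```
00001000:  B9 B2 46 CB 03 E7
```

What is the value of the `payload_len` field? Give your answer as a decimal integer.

999

`payload_len` follows `height` (4 bytes), so it starts at byte offset 4 and occupies 2 bytes.
Bytes at offsets 4..5: 03 E7.
In big-endian order the high byte comes first in memory.
The bytes are already most-significant first: 0x03E7.
0x03E7 = 999.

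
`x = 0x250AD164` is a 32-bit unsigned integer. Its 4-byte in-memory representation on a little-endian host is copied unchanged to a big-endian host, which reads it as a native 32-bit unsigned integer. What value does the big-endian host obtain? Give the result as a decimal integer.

1691421221

Stored little-endian, the bytes at ascending addresses are 64 D1 0A 25.
Read back as big-endian, the last byte is least significant, giving 0x64D10A25.
0x64D10A25 = 1691421221.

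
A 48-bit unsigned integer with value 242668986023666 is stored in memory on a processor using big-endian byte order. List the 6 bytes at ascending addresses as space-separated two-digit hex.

242668986023666 in hexadecimal, padded to 48 bits, is 0xDCB4C6B5BEF2.
Split into bytes (most-significant first): DC B4 C6 B5 BE F2.
Big-endian stores the most-significant byte at the lowest address.
So the memory order matches the most-significant-first order: DC B4 C6 B5 BE F2.

DC B4 C6 B5 BE F2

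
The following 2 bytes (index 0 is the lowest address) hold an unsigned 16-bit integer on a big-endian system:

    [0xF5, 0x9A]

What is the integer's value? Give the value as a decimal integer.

Big-endian: lowest address holds the most-significant byte.
The bytes are already most-significant first: 0xF59A.
0xF59A = 62874.

62874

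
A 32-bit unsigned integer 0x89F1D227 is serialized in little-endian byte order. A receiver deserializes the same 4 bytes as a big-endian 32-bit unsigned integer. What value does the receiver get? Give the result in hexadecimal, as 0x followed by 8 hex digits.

0x27D2F189

Stored little-endian, the bytes at ascending addresses are 27 D2 F1 89.
Read back as big-endian, the last byte is least significant, giving 0x27D2F189.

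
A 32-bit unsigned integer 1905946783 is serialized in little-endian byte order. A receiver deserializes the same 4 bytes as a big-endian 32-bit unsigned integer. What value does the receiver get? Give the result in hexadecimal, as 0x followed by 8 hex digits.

1905946783 in 32-bit hexadecimal is 0x719A709F.
Stored little-endian, the bytes at ascending addresses are 9F 70 9A 71.
Read back as big-endian, the last byte is least significant, giving 0x9F709A71.

0x9F709A71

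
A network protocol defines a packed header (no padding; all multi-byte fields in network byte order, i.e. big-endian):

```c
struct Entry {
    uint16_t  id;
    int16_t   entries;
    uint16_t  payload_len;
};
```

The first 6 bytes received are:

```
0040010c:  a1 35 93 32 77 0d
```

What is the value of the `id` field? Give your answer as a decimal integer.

`id` is the first field, at byte offset 0, occupying 2 bytes.
Bytes at offsets 0..1: A1 35.
Big-endian stores the most-significant byte at the lowest address.
The bytes are already most-significant first: 0xA135.
0xA135 = 41269.

41269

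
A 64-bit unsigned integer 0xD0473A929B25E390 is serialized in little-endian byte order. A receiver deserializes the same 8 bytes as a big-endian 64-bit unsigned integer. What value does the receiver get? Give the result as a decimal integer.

10440229711278393296

Stored little-endian, the bytes at ascending addresses are 90 E3 25 9B 92 3A 47 D0.
Read back as big-endian, the last byte is least significant, giving 0x90E3259B923A47D0.
0x90E3259B923A47D0 = 10440229711278393296.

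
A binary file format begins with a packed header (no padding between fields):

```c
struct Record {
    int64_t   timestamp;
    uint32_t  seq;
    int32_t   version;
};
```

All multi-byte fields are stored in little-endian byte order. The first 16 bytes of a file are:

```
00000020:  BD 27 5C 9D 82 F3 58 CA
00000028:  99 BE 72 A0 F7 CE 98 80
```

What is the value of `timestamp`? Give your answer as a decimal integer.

-3866072537786210371

`timestamp` is the first field, at byte offset 0, occupying 8 bytes.
Bytes at offsets 0..7: BD 27 5C 9D 82 F3 58 CA.
Little-endian stores the least-significant byte at the lowest address.
Reassemble most-significant byte first: CA 58 F3 82 9D 5C 27 BD → 0xCA58F3829D5C27BD.
Top bit is set, so as a signed 64-bit value this is 0xCA58F3829D5C27BD − 2^64 = -3866072537786210371.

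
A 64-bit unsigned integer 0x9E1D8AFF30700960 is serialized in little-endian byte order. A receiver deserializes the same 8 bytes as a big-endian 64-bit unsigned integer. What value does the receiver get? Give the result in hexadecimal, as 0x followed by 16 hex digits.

0x60097030FF8A1D9E

Stored little-endian, the bytes at ascending addresses are 60 09 70 30 FF 8A 1D 9E.
Read back as big-endian, the last byte is least significant, giving 0x60097030FF8A1D9E.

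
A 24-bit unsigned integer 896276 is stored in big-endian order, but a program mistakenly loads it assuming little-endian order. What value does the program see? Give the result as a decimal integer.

896276 in 24-bit hexadecimal is 0x0DAD14.
Stored big-endian, the bytes at ascending addresses are 0D AD 14.
Read back as little-endian, the first byte is least significant, giving 0x14AD0D.
0x14AD0D = 1355021.

1355021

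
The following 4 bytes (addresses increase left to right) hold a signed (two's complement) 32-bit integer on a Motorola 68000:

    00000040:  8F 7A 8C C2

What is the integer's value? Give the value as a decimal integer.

Big-endian: lowest address holds the most-significant byte.
The bytes are already most-significant first: 0x8F7A8CC2.
Top bit is set, so as a signed 32-bit value this is 0x8F7A8CC2 − 2^32 = -1887793982.

-1887793982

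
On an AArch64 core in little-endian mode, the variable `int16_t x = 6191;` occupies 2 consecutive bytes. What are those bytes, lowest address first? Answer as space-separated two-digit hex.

2F 18

6191 in hexadecimal, padded to 16 bits, is 0x182F.
Split into bytes (most-significant first): 18 2F.
Little-endian: lowest address holds the least-significant byte.
So at ascending addresses the bytes are 2F 18.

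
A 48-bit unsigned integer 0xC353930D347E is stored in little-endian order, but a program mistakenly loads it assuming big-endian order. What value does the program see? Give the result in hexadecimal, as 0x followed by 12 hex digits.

0x7E340D9353C3

Stored little-endian, the bytes at ascending addresses are 7E 34 0D 93 53 C3.
Read back as big-endian, the last byte is least significant, giving 0x7E340D9353C3.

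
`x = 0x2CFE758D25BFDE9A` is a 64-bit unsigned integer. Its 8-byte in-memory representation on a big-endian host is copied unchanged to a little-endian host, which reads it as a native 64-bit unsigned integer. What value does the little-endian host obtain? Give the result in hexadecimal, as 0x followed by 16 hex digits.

Stored big-endian, the bytes at ascending addresses are 2C FE 75 8D 25 BF DE 9A.
Read back as little-endian, the first byte is least significant, giving 0x9ADEBF258D75FE2C.

0x9ADEBF258D75FE2C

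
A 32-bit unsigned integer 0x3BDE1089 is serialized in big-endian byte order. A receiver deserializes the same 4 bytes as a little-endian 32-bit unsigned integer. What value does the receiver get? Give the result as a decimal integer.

2299584059

Stored big-endian, the bytes at ascending addresses are 3B DE 10 89.
Read back as little-endian, the first byte is least significant, giving 0x8910DE3B.
0x8910DE3B = 2299584059.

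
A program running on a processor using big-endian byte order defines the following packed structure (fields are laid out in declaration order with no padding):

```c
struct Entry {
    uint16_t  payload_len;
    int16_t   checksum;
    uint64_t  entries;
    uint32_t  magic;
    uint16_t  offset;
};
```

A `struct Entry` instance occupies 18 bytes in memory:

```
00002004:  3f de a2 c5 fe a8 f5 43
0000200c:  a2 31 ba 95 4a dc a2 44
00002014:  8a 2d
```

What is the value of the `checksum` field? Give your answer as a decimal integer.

-23867

`checksum` follows `payload_len` (2 bytes), so it starts at byte offset 2 and occupies 2 bytes.
Bytes at offsets 2..3: A2 C5.
In big-endian order the high byte comes first in memory.
The bytes are already most-significant first: 0xA2C5.
Top bit is set, so as a signed 16-bit value this is 0xA2C5 − 2^16 = -23867.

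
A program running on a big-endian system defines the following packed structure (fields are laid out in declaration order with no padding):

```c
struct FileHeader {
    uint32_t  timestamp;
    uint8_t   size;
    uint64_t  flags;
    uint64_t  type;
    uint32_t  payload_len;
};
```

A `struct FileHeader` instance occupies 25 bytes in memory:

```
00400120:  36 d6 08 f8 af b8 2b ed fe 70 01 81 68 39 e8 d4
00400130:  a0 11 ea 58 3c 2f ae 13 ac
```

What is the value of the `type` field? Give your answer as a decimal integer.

`type` follows `timestamp` (4 B), `size` (1 B), `flags` (8 B), so it starts at offset 4 + 1 + 8 = 13 and occupies 8 bytes.
Bytes at offsets 13..20: 39 E8 D4 A0 11 EA 58 3C.
In big-endian order the high byte comes first in memory.
The bytes are already most-significant first: 0x39E8D4A011EA583C.
0x39E8D4A011EA583C = 4172818838719191100.

4172818838719191100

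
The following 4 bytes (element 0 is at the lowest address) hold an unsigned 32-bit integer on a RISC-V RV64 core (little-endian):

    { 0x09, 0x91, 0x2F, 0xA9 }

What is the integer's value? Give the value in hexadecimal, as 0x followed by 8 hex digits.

0xA92F9109

In little-endian order the low byte comes first in memory.
Reassemble most-significant byte first: A9 2F 91 09 → 0xA92F9109.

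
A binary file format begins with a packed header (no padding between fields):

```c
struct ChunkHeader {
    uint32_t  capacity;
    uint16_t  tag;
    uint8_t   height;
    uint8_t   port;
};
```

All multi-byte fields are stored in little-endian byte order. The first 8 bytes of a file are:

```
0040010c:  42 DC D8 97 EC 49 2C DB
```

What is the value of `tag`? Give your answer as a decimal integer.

`tag` follows `capacity` (4 bytes), so it starts at byte offset 4 and occupies 2 bytes.
Bytes at offsets 4..5: EC 49.
In little-endian order the low byte comes first in memory.
Reassemble most-significant byte first: 49 EC → 0x49EC.
0x49EC = 18924.

18924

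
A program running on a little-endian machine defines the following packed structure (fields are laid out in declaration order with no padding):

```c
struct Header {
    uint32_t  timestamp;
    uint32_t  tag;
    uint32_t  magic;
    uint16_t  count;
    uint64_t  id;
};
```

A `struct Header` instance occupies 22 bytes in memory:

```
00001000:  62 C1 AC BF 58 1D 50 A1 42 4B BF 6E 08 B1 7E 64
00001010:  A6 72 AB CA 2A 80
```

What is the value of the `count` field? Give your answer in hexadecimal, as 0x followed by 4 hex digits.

`count` follows `timestamp` (4 B), `tag` (4 B), `magic` (4 B), so it starts at offset 4 + 4 + 4 = 12 and occupies 2 bytes.
Bytes at offsets 12..13: 08 B1.
Little-endian: lowest address holds the least-significant byte.
Reassemble most-significant byte first: B1 08 → 0xB108.

0xB108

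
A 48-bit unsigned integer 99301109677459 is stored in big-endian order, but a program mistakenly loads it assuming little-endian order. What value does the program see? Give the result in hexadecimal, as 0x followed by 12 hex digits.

0x933D5E57505A

99301109677459 in 48-bit hexadecimal is 0x5A50575E3D93.
Stored big-endian, the bytes at ascending addresses are 5A 50 57 5E 3D 93.
Read back as little-endian, the first byte is least significant, giving 0x933D5E57505A.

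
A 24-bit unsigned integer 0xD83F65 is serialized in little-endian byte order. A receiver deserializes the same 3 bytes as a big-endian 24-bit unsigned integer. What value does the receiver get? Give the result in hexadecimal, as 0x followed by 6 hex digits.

0x653FD8

Stored little-endian, the bytes at ascending addresses are 65 3F D8.
Read back as big-endian, the last byte is least significant, giving 0x653FD8.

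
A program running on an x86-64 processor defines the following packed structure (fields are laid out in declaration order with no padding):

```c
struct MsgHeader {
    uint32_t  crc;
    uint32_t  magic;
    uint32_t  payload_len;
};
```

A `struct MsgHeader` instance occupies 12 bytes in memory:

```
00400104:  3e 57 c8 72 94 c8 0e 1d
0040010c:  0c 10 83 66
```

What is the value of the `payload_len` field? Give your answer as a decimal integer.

1719865356

`payload_len` follows `crc` (4 B), `magic` (4 B), so it starts at offset 4 + 4 = 8 and occupies 4 bytes.
Bytes at offsets 8..11: 0C 10 83 66.
Little-endian: lowest address holds the least-significant byte.
Reassemble most-significant byte first: 66 83 10 0C → 0x6683100C.
0x6683100C = 1719865356.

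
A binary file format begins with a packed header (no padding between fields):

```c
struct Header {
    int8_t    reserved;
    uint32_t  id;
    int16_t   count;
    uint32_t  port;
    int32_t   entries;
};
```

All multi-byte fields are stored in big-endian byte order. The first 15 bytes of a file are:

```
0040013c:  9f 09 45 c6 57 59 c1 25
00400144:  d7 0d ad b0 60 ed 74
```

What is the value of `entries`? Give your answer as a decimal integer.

`entries` follows `reserved` (1 B), `id` (4 B), `count` (2 B), `port` (4 B), so it starts at offset 1 + 4 + 2 + 4 = 11 and occupies 4 bytes.
Bytes at offsets 11..14: B0 60 ED 74.
Big-endian: lowest address holds the most-significant byte.
The bytes are already most-significant first: 0xB060ED74.
Top bit is set, so as a signed 32-bit value this is 0xB060ED74 − 2^32 = -1335825036.

-1335825036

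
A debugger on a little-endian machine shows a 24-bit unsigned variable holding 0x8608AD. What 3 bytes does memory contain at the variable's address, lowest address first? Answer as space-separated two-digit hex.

Split into bytes (most-significant first): 86 08 AD.
In little-endian order the low byte comes first in memory.
So at ascending addresses the bytes are AD 08 86.

AD 08 86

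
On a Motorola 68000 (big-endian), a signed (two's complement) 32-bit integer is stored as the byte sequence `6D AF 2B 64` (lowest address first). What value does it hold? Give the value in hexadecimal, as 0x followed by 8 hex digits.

0x6DAF2B64

Big-endian stores the most-significant byte at the lowest address.
The bytes are already most-significant first: 0x6DAF2B64.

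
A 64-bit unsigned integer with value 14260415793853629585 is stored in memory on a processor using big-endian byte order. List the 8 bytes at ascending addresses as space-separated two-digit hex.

14260415793853629585 in hexadecimal, padded to 64 bits, is 0xC5E72C9C0E040491.
Split into bytes (most-significant first): C5 E7 2C 9C 0E 04 04 91.
In big-endian order the high byte comes first in memory.
So the memory order matches the most-significant-first order: C5 E7 2C 9C 0E 04 04 91.

C5 E7 2C 9C 0E 04 04 91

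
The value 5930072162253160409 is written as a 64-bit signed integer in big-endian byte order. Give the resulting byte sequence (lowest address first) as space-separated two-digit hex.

5930072162253160409 in hexadecimal, padded to 64 bits, is 0x524BD93673883FD9.
Split into bytes (most-significant first): 52 4B D9 36 73 88 3F D9.
In big-endian order the high byte comes first in memory.
So the memory order matches the most-significant-first order: 52 4B D9 36 73 88 3F D9.

52 4B D9 36 73 88 3F D9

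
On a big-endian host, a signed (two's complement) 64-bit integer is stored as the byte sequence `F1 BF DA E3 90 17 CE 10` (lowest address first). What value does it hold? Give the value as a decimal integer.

-1026861519107273200

Big-endian stores the most-significant byte at the lowest address.
The bytes are already most-significant first: 0xF1BFDAE39017CE10.
Top bit is set, so as a signed 64-bit value this is 0xF1BFDAE39017CE10 − 2^64 = -1026861519107273200.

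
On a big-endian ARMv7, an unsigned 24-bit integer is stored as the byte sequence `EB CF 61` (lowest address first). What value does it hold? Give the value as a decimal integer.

15454049

Big-endian: lowest address holds the most-significant byte.
The bytes are already most-significant first: 0xEBCF61.
0xEBCF61 = 15454049.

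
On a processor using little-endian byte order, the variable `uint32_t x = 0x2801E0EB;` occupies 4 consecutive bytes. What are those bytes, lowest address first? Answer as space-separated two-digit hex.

EB E0 01 28

Split into bytes (most-significant first): 28 01 E0 EB.
Little-endian: lowest address holds the least-significant byte.
So at ascending addresses the bytes are EB E0 01 28.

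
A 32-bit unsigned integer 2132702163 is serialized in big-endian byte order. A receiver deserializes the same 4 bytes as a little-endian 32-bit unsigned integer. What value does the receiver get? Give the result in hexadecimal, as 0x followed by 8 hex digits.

0xD3731E7F

2132702163 in 32-bit hexadecimal is 0x7F1E73D3.
Stored big-endian, the bytes at ascending addresses are 7F 1E 73 D3.
Read back as little-endian, the first byte is least significant, giving 0xD3731E7F.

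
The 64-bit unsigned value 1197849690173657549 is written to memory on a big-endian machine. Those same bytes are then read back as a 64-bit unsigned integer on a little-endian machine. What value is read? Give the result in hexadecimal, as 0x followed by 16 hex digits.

0xCDD11C5DF29D9F10

1197849690173657549 in 64-bit hexadecimal is 0x109F9DF25D1CD1CD.
Stored big-endian, the bytes at ascending addresses are 10 9F 9D F2 5D 1C D1 CD.
Read back as little-endian, the first byte is least significant, giving 0xCDD11C5DF29D9F10.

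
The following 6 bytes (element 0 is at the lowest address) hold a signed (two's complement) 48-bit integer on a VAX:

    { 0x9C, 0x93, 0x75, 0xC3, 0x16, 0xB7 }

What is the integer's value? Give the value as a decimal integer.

-80166580284516

In little-endian order the low byte comes first in memory.
Reassemble most-significant byte first: B7 16 C3 75 93 9C → 0xB716C375939C.
Top bit is set, so as a signed 48-bit value this is 0xB716C375939C − 2^48 = -80166580284516.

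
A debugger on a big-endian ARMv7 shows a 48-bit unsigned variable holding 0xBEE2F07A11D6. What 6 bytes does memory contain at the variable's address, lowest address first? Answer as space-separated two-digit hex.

Split into bytes (most-significant first): BE E2 F0 7A 11 D6.
Big-endian: lowest address holds the most-significant byte.
So the memory order matches the most-significant-first order: BE E2 F0 7A 11 D6.

BE E2 F0 7A 11 D6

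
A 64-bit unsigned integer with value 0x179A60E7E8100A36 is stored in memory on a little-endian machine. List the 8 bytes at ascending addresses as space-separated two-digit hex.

Split into bytes (most-significant first): 17 9A 60 E7 E8 10 0A 36.
Little-endian: lowest address holds the least-significant byte.
So at ascending addresses the bytes are 36 0A 10 E8 E7 60 9A 17.

36 0A 10 E8 E7 60 9A 17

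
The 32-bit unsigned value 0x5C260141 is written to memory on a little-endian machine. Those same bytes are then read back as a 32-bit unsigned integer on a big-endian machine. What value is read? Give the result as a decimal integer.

Stored little-endian, the bytes at ascending addresses are 41 01 26 5C.
Read back as big-endian, the last byte is least significant, giving 0x4101265C.
0x4101265C = 1090594396.

1090594396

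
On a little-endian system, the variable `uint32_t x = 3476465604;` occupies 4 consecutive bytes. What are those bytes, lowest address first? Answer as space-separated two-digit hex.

C4 A7 36 CF

3476465604 in hexadecimal, padded to 32 bits, is 0xCF36A7C4.
Split into bytes (most-significant first): CF 36 A7 C4.
Little-endian: lowest address holds the least-significant byte.
So at ascending addresses the bytes are C4 A7 36 CF.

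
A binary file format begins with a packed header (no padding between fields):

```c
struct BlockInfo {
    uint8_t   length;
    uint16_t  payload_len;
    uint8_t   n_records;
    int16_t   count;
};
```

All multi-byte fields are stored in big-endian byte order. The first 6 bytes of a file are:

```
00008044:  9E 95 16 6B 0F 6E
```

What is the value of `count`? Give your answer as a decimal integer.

`count` follows `length` (1 B), `payload_len` (2 B), `n_records` (1 B), so it starts at offset 1 + 2 + 1 = 4 and occupies 2 bytes.
Bytes at offsets 4..5: 0F 6E.
In big-endian order the high byte comes first in memory.
The bytes are already most-significant first: 0x0F6E.
0x0F6E = 3950.

3950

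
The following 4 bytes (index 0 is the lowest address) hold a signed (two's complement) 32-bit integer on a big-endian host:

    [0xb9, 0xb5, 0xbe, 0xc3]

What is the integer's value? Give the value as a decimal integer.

Big-endian stores the most-significant byte at the lowest address.
The bytes are already most-significant first: 0xB9B5BEC3.
Top bit is set, so as a signed 32-bit value this is 0xB9B5BEC3 − 2^32 = -1179271485.

-1179271485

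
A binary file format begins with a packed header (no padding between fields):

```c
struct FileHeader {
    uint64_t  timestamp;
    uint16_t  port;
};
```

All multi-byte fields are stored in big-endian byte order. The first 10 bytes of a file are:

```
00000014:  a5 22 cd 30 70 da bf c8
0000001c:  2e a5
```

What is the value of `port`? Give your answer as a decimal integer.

`port` follows `timestamp` (8 bytes), so it starts at byte offset 8 and occupies 2 bytes.
Bytes at offsets 8..9: 2E A5.
Big-endian stores the most-significant byte at the lowest address.
The bytes are already most-significant first: 0x2EA5.
0x2EA5 = 11941.

11941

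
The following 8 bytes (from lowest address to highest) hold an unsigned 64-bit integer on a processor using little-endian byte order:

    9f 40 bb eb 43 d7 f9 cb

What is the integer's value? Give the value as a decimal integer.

14698015545618022559

In little-endian order the low byte comes first in memory.
Reassemble most-significant byte first: CB F9 D7 43 EB BB 40 9F → 0xCBF9D743EBBB409F.
0xCBF9D743EBBB409F = 14698015545618022559.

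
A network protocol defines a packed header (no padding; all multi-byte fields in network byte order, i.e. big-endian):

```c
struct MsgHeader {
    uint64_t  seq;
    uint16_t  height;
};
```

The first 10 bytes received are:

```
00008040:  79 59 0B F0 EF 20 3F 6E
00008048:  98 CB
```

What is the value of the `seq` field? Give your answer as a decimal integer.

8744033280948453230

`seq` is the first field, at byte offset 0, occupying 8 bytes.
Bytes at offsets 0..7: 79 59 0B F0 EF 20 3F 6E.
Big-endian: lowest address holds the most-significant byte.
The bytes are already most-significant first: 0x79590BF0EF203F6E.
0x79590BF0EF203F6E = 8744033280948453230.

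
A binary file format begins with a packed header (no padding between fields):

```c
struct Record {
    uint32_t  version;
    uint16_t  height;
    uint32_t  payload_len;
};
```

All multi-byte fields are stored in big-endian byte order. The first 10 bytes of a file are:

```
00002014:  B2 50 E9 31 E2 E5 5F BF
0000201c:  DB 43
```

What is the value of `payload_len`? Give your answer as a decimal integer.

`payload_len` follows `version` (4 B), `height` (2 B), so it starts at offset 4 + 2 = 6 and occupies 4 bytes.
Bytes at offsets 6..9: 5F BF DB 43.
In big-endian order the high byte comes first in memory.
The bytes are already most-significant first: 0x5FBFDB43.
0x5FBFDB43 = 1606409027.

1606409027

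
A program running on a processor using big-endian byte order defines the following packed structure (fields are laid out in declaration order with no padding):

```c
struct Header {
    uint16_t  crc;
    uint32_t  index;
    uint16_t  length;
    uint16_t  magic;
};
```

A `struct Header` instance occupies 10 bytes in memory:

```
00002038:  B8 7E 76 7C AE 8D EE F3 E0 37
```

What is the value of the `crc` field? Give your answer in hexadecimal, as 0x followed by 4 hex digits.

0xB87E

`crc` is the first field, at byte offset 0, occupying 2 bytes.
Bytes at offsets 0..1: B8 7E.
Big-endian stores the most-significant byte at the lowest address.
The bytes are already most-significant first: 0xB87E.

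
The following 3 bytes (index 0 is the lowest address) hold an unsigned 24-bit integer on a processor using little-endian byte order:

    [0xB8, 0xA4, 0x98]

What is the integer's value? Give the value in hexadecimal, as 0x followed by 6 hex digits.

0x98A4B8

In little-endian order the low byte comes first in memory.
Reassemble most-significant byte first: 98 A4 B8 → 0x98A4B8.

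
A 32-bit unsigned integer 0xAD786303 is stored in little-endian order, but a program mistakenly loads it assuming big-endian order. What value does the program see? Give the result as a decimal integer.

Stored little-endian, the bytes at ascending addresses are 03 63 78 AD.
Read back as big-endian, the last byte is least significant, giving 0x036378AD.
0x036378AD = 56850605.

56850605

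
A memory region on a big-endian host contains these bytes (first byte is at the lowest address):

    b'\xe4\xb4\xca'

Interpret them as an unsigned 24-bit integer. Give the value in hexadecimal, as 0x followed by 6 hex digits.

In big-endian order the high byte comes first in memory.
The bytes are already most-significant first: 0xE4B4CA.

0xE4B4CA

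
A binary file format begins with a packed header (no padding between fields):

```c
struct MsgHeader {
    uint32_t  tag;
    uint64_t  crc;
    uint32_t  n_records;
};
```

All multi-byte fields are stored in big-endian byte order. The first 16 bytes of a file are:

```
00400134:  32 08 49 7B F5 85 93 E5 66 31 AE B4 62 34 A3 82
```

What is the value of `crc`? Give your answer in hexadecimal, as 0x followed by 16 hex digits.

0xF58593E56631AEB4

`crc` follows `tag` (4 bytes), so it starts at byte offset 4 and occupies 8 bytes.
Bytes at offsets 4..11: F5 85 93 E5 66 31 AE B4.
In big-endian order the high byte comes first in memory.
The bytes are already most-significant first: 0xF58593E56631AEB4.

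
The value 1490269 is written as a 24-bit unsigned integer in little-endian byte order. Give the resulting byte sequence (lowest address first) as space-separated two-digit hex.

5D BD 16

1490269 in hexadecimal, padded to 24 bits, is 0x16BD5D.
Split into bytes (most-significant first): 16 BD 5D.
In little-endian order the low byte comes first in memory.
So at ascending addresses the bytes are 5D BD 16.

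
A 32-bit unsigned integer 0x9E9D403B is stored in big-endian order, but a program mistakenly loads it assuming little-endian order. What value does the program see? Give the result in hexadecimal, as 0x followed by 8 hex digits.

Stored big-endian, the bytes at ascending addresses are 9E 9D 40 3B.
Read back as little-endian, the first byte is least significant, giving 0x3B409D9E.

0x3B409D9E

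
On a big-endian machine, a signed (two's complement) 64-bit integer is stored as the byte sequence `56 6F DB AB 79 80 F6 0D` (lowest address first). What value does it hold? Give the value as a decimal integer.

6228438339201070605

In big-endian order the high byte comes first in memory.
The bytes are already most-significant first: 0x566FDBAB7980F60D.
0x566FDBAB7980F60D = 6228438339201070605.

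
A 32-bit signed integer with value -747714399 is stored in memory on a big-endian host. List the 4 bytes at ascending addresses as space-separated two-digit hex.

D3 6E C8 A1

Two's complement of -747714399 in 32 bits: 747714399 = 0x2C91375F; invert → 0xD36EC8A0; add 1 → 0xD36EC8A1.
Split into bytes (most-significant first): D3 6E C8 A1.
Big-endian stores the most-significant byte at the lowest address.
So the memory order matches the most-significant-first order: D3 6E C8 A1.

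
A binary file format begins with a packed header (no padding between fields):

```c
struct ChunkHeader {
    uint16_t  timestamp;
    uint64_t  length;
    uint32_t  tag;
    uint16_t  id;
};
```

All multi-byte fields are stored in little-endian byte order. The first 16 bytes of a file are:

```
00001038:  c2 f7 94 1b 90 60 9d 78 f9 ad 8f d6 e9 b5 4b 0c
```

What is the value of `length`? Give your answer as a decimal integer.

`length` follows `timestamp` (2 bytes), so it starts at byte offset 2 and occupies 8 bytes.
Bytes at offsets 2..9: 94 1B 90 60 9D 78 F9 AD.
Little-endian stores the least-significant byte at the lowest address.
Reassemble most-significant byte first: AD F9 78 9D 60 90 1B 94 → 0xADF9789D60901B94.
0xADF9789D60901B94 = 12536183655087741844.

12536183655087741844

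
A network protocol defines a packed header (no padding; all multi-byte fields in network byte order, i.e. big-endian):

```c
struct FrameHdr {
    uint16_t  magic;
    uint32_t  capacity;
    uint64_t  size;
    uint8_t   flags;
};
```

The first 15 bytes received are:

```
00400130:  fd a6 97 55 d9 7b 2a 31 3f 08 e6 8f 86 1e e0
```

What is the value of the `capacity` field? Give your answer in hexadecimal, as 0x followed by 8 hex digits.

0x9755D97B

`capacity` follows `magic` (2 bytes), so it starts at byte offset 2 and occupies 4 bytes.
Bytes at offsets 2..5: 97 55 D9 7B.
Big-endian: lowest address holds the most-significant byte.
The bytes are already most-significant first: 0x9755D97B.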